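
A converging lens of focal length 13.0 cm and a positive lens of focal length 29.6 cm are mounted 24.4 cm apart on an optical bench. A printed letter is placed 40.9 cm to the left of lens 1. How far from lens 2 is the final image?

6.52 cm

Lens 1: 1/d_i1 = 1/f₁ − 1/d_o1 = 1/(13.0) − 1/(40.9) = 0.05247, so d_i1 = 19.06 cm.
The intermediate image is 19.06 cm to the right of lens 1, which is 24.4 − (19.06) = 5.340 cm to the left of lens 2, so d_o2 = +5.340 cm.
Lens 2: 1/d_i2 = 1/f₂ − 1/d_o2 = 1/(29.6) − 1/(5.340) = -0.1535, so d_i2 = -6.52 cm.
The final image is virtual, 6.52 cm to the left of lens 2 (overall magnification ≈ -0.57).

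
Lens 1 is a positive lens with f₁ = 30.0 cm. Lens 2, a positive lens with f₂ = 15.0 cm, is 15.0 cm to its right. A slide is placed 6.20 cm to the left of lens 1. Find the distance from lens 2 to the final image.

Lens 1: 1/d_i1 = 1/f₁ − 1/d_o1 = 1/(30.0) − 1/(6.20) = -0.1280, so d_i1 = -7.815 cm.
The intermediate image is 7.815 cm to the left of lens 1 (virtual), which is 15.0 − (-7.815) = 22.82 cm to the left of lens 2, so d_o2 = +22.82 cm.
Lens 2: 1/d_i2 = 1/f₂ − 1/d_o2 = 1/(15.0) − 1/(22.82) = 0.02285, so d_i2 = 43.8 cm.
The final image is real, 43.8 cm to the right of lens 2 (overall magnification ≈ -2.4).

43.8 cm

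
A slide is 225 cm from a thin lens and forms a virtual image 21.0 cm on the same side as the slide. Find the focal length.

Virtual image ⇒ d_i = −21.0 cm.
1/f = 1/d_o + 1/d_i = 1/(225) + 1/(-21.0) = -0.04317, so f = -23.2 cm.
Since f is negative, the thin lens is diverging.

f = -23.2 cm (diverging)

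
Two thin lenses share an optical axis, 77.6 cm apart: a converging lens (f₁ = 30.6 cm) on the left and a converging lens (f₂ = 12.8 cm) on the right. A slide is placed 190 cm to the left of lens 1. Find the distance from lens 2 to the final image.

18.6 cm

Lens 1: 1/d_i1 = 1/f₁ − 1/d_o1 = 1/(30.6) − 1/(190) = 0.02742, so d_i1 = 36.47 cm.
The intermediate image is 36.47 cm to the right of lens 1, which is 77.6 − (36.47) = 41.13 cm to the left of lens 2, so d_o2 = +41.13 cm.
Lens 2: 1/d_i2 = 1/f₂ − 1/d_o2 = 1/(12.8) − 1/(41.13) = 0.05381, so d_i2 = 18.6 cm.
The final image is real, 18.6 cm to the right of lens 2 (overall magnification ≈ 0.087).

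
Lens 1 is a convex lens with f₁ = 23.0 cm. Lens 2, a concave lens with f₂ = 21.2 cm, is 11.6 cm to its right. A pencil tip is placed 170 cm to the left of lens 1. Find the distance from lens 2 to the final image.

51.3 cm

Lens 1: 1/d_i1 = 1/f₁ − 1/d_o1 = 1/(23.0) − 1/(170) = 0.03760, so d_i1 = 26.60 cm.
The intermediate image is 26.60 cm to the right of lens 1, which lies 15.00 cm to the right of lens 2 — a virtual object — so d_o2 = −15.00 cm.
Lens 2 is diverging, so f₂ = −21.2 cm.
Lens 2: 1/d_i2 = 1/f₂ − 1/d_o2 = 1/(-21.2) − 1/(-15.00) = 0.01950, so d_i2 = 51.3 cm.
The final image is real, 51.3 cm to the right of lens 2 (overall magnification ≈ -0.53).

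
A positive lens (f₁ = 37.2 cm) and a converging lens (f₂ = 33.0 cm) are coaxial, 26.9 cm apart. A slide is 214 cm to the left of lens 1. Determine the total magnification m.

m = -0.136

Lens 1: 1/d_i1 = 1/(37.2) − 1/(214) = 0.02221, so d_i1 = 45.03 cm; m₁ = −d_i1/d_o1 = -0.2104.
d_o2 = 26.9 − (45.03) = -18.13 cm (virtual object).
Lens 2: 1/d_i2 = 1/(33.0) − 1/(-18.13) = 0.08546, so d_i2 = 11.70 cm; m₂ = −d_i2/d_o2 = +0.6454.
m = m₁·m₂ = (-0.2104)(+0.6454) = -0.136.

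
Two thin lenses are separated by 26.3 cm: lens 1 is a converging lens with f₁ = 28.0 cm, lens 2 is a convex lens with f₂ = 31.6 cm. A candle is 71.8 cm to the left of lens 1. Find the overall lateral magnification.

Lens 1: 1/d_i1 = 1/(28.0) − 1/(71.8) = 0.02179, so d_i1 = 45.90 cm; m₁ = −d_i1/d_o1 = -0.6393.
d_o2 = 26.3 − (45.90) = -19.60 cm (virtual object).
Lens 2: 1/d_i2 = 1/(31.6) − 1/(-19.60) = 0.08267, so d_i2 = 12.10 cm; m₂ = −d_i2/d_o2 = +0.6172.
m = m₁·m₂ = (-0.6393)(+0.6172) = -0.395.

m = -0.395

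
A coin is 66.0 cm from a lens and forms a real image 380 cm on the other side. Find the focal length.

f = 56.2 cm (converging)

Real image ⇒ d_i = +380 cm.
1/f = 1/d_o + 1/d_i = 1/(66.0) + 1/(380) = 0.01778, so f = 56.2 cm.
Since f is positive, the lens is converging.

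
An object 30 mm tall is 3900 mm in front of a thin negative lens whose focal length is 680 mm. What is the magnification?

m = +0.148

For a negative lens, f = -680 mm.
1/d_i = 1/f − 1/d_o = 1/(-680.0) − 1/(3900) = -0.001727, so d_i = -579.0 mm.
m = −d_i/d_o = −(-579.0)/(3900) = +0.148.
The image is virtual, upright and reduced, on the same side as the object.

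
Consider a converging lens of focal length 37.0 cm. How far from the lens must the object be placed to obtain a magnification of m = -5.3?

44.0 cm

m = −d_i/d_o ⇒ d_i = −m·d_o.
1/f = 1/d_o + 1/d_i = 1/d_o − 1/(m·d_o) = (1 − 1/m)/d_o, so d_o = f(1 − 1/m) = (37.00)(1 − 1/(-5.3)) = 44.0 cm.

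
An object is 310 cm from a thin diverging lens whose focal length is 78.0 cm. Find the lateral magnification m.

For a diverging lens, f = -78.0 cm.
1/d_i = 1/f − 1/d_o = 1/(-78.00) − 1/(310) = -0.01605, so d_i = -62.32 cm.
m = −d_i/d_o = −(-62.32)/(310) = +0.201.
The image is virtual, upright and reduced, on the same side as the object.

m = +0.201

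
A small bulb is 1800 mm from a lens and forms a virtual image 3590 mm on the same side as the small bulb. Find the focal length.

Virtual image ⇒ d_i = −3590 mm.
1/f = 1/d_o + 1/d_i = 1/(1800) + 1/(-3590) = 0.0002770, so f = 3610 mm.
Since f is positive, the lens is converging.

f = 3610 mm (converging)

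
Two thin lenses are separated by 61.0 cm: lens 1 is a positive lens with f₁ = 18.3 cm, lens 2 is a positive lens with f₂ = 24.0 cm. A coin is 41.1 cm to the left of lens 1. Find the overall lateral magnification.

m = +4.80

Lens 1: 1/d_i1 = 1/(18.3) − 1/(41.1) = 0.03031, so d_i1 = 32.99 cm; m₁ = −d_i1/d_o1 = -0.8027.
d_o2 = 61.0 − (32.99) = 28.01 cm.
Lens 2: 1/d_i2 = 1/(24.0) − 1/(28.01) = 0.005965, so d_i2 = 167.6 cm; m₂ = −d_i2/d_o2 = -5.985.
m = m₁·m₂ = (-0.8027)(-5.985) = +4.80.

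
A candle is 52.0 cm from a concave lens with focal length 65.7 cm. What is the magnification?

m = +0.558

For a concave lens, f = -65.7 cm.
1/d_i = 1/f − 1/d_o = 1/(-65.70) − 1/(52.0) = -0.03445, so d_i = -29.03 cm.
m = −d_i/d_o = −(-29.03)/(52.0) = +0.558.
The image is virtual, upright and reduced, on the same side as the object.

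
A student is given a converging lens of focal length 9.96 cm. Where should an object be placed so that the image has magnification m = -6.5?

m = −d_i/d_o ⇒ d_i = −m·d_o.
1/f = 1/d_o + 1/d_i = 1/d_o − 1/(m·d_o) = (1 − 1/m)/d_o, so d_o = f(1 − 1/m) = (9.960)(1 − 1/(-6.5)) = 11.5 cm.

11.5 cm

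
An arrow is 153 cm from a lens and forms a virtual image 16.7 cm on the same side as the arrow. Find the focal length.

Virtual image ⇒ d_i = −16.7 cm.
1/f = 1/d_o + 1/d_i = 1/(153) + 1/(-16.7) = -0.05334, so f = -18.7 cm.
Since f is negative, the lens is diverging.

f = -18.7 cm (diverging)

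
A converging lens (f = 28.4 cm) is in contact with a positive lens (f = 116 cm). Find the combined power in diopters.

P₁ = 1/f₁ = 1/(0.284 m) = +3.521 D; P₂ = 1/f₂ = 1/(1.16 m) = +0.8621 D.
For thin lenses in contact, P = P₁ + P₂ = (+3.521) + (+0.8621) = +4.38 D.

P = +4.38 D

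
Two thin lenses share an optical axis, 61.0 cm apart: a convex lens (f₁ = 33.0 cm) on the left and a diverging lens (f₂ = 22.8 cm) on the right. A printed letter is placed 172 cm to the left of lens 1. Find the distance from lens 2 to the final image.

10.7 cm

Lens 1: 1/d_i1 = 1/f₁ − 1/d_o1 = 1/(33.0) − 1/(172) = 0.02449, so d_i1 = 40.83 cm.
The intermediate image is 40.83 cm to the right of lens 1, which is 61.0 − (40.83) = 20.17 cm to the left of lens 2, so d_o2 = +20.17 cm.
Lens 2 is diverging, so f₂ = −22.8 cm.
Lens 2: 1/d_i2 = 1/f₂ − 1/d_o2 = 1/(-22.8) − 1/(20.17) = -0.09344, so d_i2 = -10.7 cm.
The final image is virtual, 10.7 cm to the left of lens 2 (overall magnification ≈ -0.13).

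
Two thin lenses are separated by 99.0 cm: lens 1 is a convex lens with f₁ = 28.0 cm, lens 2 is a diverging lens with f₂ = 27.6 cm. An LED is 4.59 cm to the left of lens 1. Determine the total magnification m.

Lens 1: 1/d_i1 = 1/(28.0) − 1/(4.59) = -0.1822, so d_i1 = -5.490 cm; m₁ = −d_i1/d_o1 = +1.196.
d_o2 = 99.0 − (-5.490) = 104.5 cm.
f₂ = −27.6 cm (diverging).
Lens 2: 1/d_i2 = 1/(-27.6) − 1/(104.5) = -0.04580, so d_i2 = -21.83 cm; m₂ = −d_i2/d_o2 = +0.2089.
m = m₁·m₂ = (+1.196)(+0.2089) = +0.250.

m = +0.250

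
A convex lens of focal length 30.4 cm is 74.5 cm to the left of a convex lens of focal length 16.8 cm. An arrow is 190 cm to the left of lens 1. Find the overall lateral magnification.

m = +0.149

Lens 1: 1/d_i1 = 1/(30.4) − 1/(190) = 0.02763, so d_i1 = 36.19 cm; m₁ = −d_i1/d_o1 = -0.1905.
d_o2 = 74.5 − (36.19) = 38.31 cm.
Lens 2: 1/d_i2 = 1/(16.8) − 1/(38.31) = 0.03342, so d_i2 = 29.92 cm; m₂ = −d_i2/d_o2 = -0.7810.
m = m₁·m₂ = (-0.1905)(-0.7810) = +0.149.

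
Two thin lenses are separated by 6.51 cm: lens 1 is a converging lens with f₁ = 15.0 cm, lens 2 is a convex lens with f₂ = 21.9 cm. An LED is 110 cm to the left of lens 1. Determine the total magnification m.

Lens 1: 1/d_i1 = 1/(15.0) − 1/(110) = 0.05758, so d_i1 = 17.37 cm; m₁ = −d_i1/d_o1 = -0.1579.
d_o2 = 6.51 − (17.37) = -10.86 cm (virtual object).
Lens 2: 1/d_i2 = 1/(21.9) − 1/(-10.86) = 0.1377, so d_i2 = 7.260 cm; m₂ = −d_i2/d_o2 = +0.6685.
m = m₁·m₂ = (-0.1579)(+0.6685) = -0.106.

m = -0.106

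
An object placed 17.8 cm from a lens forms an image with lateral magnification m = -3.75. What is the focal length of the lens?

f = 14.1 cm (converging)

m = −d_i/d_o ⇒ d_i = −m·d_o = −(-3.75)·(17.8) = 66.75 cm.
1/f = 1/d_o + 1/d_i = 1/(17.8) + 1/(66.75) = 0.07116, so f = 14.1 cm.
Since f is positive, the lens is converging.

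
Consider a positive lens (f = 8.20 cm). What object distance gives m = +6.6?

6.96 cm

m = −d_i/d_o ⇒ d_i = −m·d_o.
1/f = 1/d_o + 1/d_i = 1/d_o − 1/(m·d_o) = (1 − 1/m)/d_o, so d_o = f(1 − 1/m) = (8.200)(1 − 1/(+6.6)) = 6.96 cm.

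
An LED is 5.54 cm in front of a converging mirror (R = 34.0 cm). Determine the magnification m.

m = +1.48

f = R/2 = 34.0/2 = 17.00 cm.
1/d_i = 1/f − 1/d_o = 1/(17.00) − 1/(5.54) = -0.1217, so d_i = -8.218 cm.
m = −d_i/d_o = −(-8.218)/(5.54) = +1.48.
The image is virtual, upright and enlarged, behind the mirror.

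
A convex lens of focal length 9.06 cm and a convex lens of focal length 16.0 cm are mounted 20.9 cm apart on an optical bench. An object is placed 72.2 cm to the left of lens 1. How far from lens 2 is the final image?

30.9 cm

Lens 1: 1/d_i1 = 1/f₁ − 1/d_o1 = 1/(9.06) − 1/(72.2) = 0.09652, so d_i1 = 10.36 cm.
The intermediate image is 10.36 cm to the right of lens 1, which is 20.9 − (10.36) = 10.54 cm to the left of lens 2, so d_o2 = +10.54 cm.
Lens 2: 1/d_i2 = 1/f₂ − 1/d_o2 = 1/(16.0) − 1/(10.54) = -0.03238, so d_i2 = -30.9 cm.
The final image is virtual, 30.9 cm to the left of lens 2 (overall magnification ≈ -0.42).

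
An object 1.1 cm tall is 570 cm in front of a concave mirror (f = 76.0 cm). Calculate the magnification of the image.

m = -0.154

1/d_i = 1/f − 1/d_o = 1/(76.00) − 1/(570) = 0.01140, so d_i = 87.69 cm.
m = −d_i/d_o = −(87.69)/(570) = -0.154.
The image is real, inverted and reduced, in front of the mirror.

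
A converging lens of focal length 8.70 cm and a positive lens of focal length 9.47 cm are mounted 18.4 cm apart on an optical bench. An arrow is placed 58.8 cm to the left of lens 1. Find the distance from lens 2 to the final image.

Lens 1: 1/d_i1 = 1/f₁ − 1/d_o1 = 1/(8.70) − 1/(58.8) = 0.09794, so d_i1 = 10.21 cm.
The intermediate image is 10.21 cm to the right of lens 1, which is 18.4 − (10.21) = 8.190 cm to the left of lens 2, so d_o2 = +8.190 cm.
Lens 2: 1/d_i2 = 1/f₂ − 1/d_o2 = 1/(9.47) − 1/(8.190) = -0.01650, so d_i2 = -60.6 cm.
The final image is virtual, 60.6 cm to the left of lens 2 (overall magnification ≈ -1.3).

60.6 cm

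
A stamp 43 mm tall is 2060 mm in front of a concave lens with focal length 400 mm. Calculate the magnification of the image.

m = +0.163

For a concave lens, f = -400 mm.
1/d_i = 1/f − 1/d_o = 1/(-400.0) − 1/(2060) = -0.002985, so d_i = -335.0 mm.
m = −d_i/d_o = −(-335.0)/(2060) = +0.163.
The image is virtual, upright and reduced, on the same side as the object.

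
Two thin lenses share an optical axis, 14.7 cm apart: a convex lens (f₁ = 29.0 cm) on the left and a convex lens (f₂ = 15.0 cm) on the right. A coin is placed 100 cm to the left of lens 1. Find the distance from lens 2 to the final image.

Lens 1: 1/d_i1 = 1/f₁ − 1/d_o1 = 1/(29.0) − 1/(100) = 0.02448, so d_i1 = 40.85 cm.
The intermediate image is 40.85 cm to the right of lens 1, which lies 26.15 cm to the right of lens 2 — a virtual object — so d_o2 = −26.15 cm.
Lens 2: 1/d_i2 = 1/f₂ − 1/d_o2 = 1/(15.0) − 1/(-26.15) = 0.1049, so d_i2 = 9.53 cm.
The final image is real, 9.53 cm to the right of lens 2 (overall magnification ≈ -0.15).

9.53 cm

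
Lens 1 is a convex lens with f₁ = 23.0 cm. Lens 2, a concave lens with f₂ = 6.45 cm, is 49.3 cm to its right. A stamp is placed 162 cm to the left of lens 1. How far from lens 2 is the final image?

5.01 cm

Lens 1: 1/d_i1 = 1/f₁ − 1/d_o1 = 1/(23.0) − 1/(162) = 0.03731, so d_i1 = 26.81 cm.
The intermediate image is 26.81 cm to the right of lens 1, which is 49.3 − (26.81) = 22.49 cm to the left of lens 2, so d_o2 = +22.49 cm.
Lens 2 is diverging, so f₂ = −6.45 cm.
Lens 2: 1/d_i2 = 1/f₂ − 1/d_o2 = 1/(-6.45) − 1/(22.49) = -0.1995, so d_i2 = -5.01 cm.
The final image is virtual, 5.01 cm to the left of lens 2 (overall magnification ≈ -0.037).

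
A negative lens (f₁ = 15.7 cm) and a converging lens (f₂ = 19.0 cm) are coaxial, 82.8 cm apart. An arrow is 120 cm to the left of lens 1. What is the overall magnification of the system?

m = -0.0283

f₁ = −15.7 cm (diverging).
Lens 1: 1/d_i1 = 1/(-15.7) − 1/(120) = -0.07203, so d_i1 = -13.88 cm; m₁ = −d_i1/d_o1 = +0.1157.
d_o2 = 82.8 − (-13.88) = 96.68 cm.
Lens 2: 1/d_i2 = 1/(19.0) − 1/(96.68) = 0.04229, so d_i2 = 23.65 cm; m₂ = −d_i2/d_o2 = -0.2446.
m = m₁·m₂ = (+0.1157)(-0.2446) = -0.0283.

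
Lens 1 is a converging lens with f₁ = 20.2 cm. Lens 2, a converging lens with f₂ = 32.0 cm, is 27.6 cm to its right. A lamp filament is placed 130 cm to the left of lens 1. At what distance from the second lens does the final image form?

4.16 cm

Lens 1: 1/d_i1 = 1/f₁ − 1/d_o1 = 1/(20.2) − 1/(130) = 0.04181, so d_i1 = 23.92 cm.
The intermediate image is 23.92 cm to the right of lens 1, which is 27.6 − (23.92) = 3.680 cm to the left of lens 2, so d_o2 = +3.680 cm.
Lens 2: 1/d_i2 = 1/f₂ − 1/d_o2 = 1/(32.0) − 1/(3.680) = -0.2405, so d_i2 = -4.16 cm.
The final image is virtual, 4.16 cm to the left of lens 2 (overall magnification ≈ -0.21).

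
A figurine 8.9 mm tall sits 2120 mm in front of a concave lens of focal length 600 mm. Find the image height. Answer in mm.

1.96 mm

For a concave lens, f = -600 mm.
1/d_i = 1/f − 1/d_o = 1/(-600.0) − 1/(2120) = -0.002138, so d_i = -467.6 mm.
m = −d_i/d_o = +0.2206.
|h_i| = |m|·h_o = 0.2206 × 8.9 = 1.96 mm. The image is virtual, upright and reduced, on the same side as the object.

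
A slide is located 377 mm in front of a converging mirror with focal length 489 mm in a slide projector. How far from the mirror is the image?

1650 mm

Mirror equation: 1/s_i = 1/f − 1/s_o = 1/(489.0) − 1/(377) = 0.002045 − 0.002653 = -0.0006075, so s_i = -1650 mm.
The image is virtual, upright and enlarged, behind the mirror.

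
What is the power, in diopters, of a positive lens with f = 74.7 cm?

f = 74.7 cm = 0.747 m.
P = 1/f = 1/(0.747 m) = +1.34 D.

P = +1.34 D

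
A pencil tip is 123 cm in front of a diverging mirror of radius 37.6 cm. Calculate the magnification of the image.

m = +0.133

f = R/2 = 37.6/2 = 18.80 cm; for a diverging mirror, f = -18.80 cm.
1/d_i = 1/f − 1/d_o = 1/(-18.80) − 1/(123) = -0.06132, so d_i = -16.31 cm.
m = −d_i/d_o = −(-16.31)/(123) = +0.133.
The image is virtual, upright and reduced, behind the mirror.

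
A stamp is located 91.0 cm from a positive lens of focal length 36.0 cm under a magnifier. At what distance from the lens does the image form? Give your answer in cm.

Thin-lens equation: 1/q = 1/f − 1/p = 1/(36.00) − 1/(91.0) = 0.02778 − 0.01099 = 0.01679, so q = 59.6 cm.
The image is real, inverted and reduced, on the far side of the lens.

59.6 cm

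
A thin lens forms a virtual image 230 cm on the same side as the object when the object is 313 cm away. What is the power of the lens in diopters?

Virtual image ⇒ d_i = −230 cm.
1/f = 1/d_o + 1/d_i = 1/(313) + 1/(-230) = -0.001153 cm⁻¹.
f = -867.3 cm = -8.673 m, so P = 1/f = -0.115 D.

P = -0.115 D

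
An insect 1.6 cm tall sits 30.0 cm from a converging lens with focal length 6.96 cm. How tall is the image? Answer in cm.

0.483 cm

1/d_i = 1/f − 1/d_o = 1/(6.960) − 1/(30.0) = 0.1103, so d_i = 9.062 cm.
m = −d_i/d_o = -0.3021.
|h_i| = |m|·h_o = 0.3021 × 1.6 = 0.483 cm. The image is real, inverted and reduced, on the far side of the lens.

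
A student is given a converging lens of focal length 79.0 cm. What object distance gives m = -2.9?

106 cm

m = −d_i/d_o ⇒ d_i = −m·d_o.
1/f = 1/d_o + 1/d_i = 1/d_o − 1/(m·d_o) = (1 − 1/m)/d_o, so d_o = f(1 − 1/m) = (79.00)(1 − 1/(-2.9)) = 106 cm.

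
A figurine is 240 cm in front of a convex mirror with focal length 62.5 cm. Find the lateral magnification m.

For a convex mirror, f = -62.5 cm.
1/d_i = 1/f − 1/d_o = 1/(-62.50) − 1/(240) = -0.02017, so d_i = -49.59 cm.
m = −d_i/d_o = −(-49.59)/(240) = +0.207.
The image is virtual, upright and reduced, behind the mirror.

m = +0.207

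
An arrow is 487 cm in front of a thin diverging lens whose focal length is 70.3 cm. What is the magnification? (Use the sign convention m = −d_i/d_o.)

m = +0.126

For a diverging lens, f = -70.3 cm.
1/d_i = 1/f − 1/d_o = 1/(-70.30) − 1/(487) = -0.01628, so d_i = -61.43 cm.
m = −d_i/d_o = −(-61.43)/(487) = +0.126.
The image is virtual, upright and reduced, on the same side as the object.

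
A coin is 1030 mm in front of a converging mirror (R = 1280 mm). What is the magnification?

m = -1.64

f = R/2 = 1280/2 = 640.0 mm.
1/d_i = 1/f − 1/d_o = 1/(640.0) − 1/(1030) = 0.0005916, so d_i = 1690 mm.
m = −d_i/d_o = −(1690)/(1030) = -1.64.
The image is real, inverted and enlarged, in front of the mirror.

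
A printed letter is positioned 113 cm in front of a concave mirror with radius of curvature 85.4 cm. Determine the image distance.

f = R/2 = 85.4/2 = 42.70 cm.
Mirror equation: 1/s_i = 1/f − 1/s_o = 1/(42.70) − 1/(113) = 0.02342 − 0.008850 = 0.01457, so s_i = 68.6 cm.
The image is real, inverted and reduced, in front of the mirror.

68.6 cm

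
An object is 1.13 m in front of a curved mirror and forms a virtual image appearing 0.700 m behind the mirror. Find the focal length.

f = -1.84 m (convex)

Virtual image ⇒ d_i = −0.700 m.
1/f = 1/d_o + 1/d_i = 1/(1.13) + 1/(-0.700) = -0.5436, so f = -1.84 m.
Since f is negative, the curved mirror is convex.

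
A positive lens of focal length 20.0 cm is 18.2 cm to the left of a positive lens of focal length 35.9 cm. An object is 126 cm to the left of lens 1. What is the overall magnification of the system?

m = -0.163

Lens 1: 1/d_i1 = 1/(20.0) − 1/(126) = 0.04206, so d_i1 = 23.77 cm; m₁ = −d_i1/d_o1 = -0.1887.
d_o2 = 18.2 − (23.77) = -5.570 cm (virtual object).
Lens 2: 1/d_i2 = 1/(35.9) − 1/(-5.570) = 0.2074, so d_i2 = 4.822 cm; m₂ = −d_i2/d_o2 = +0.8657.
m = m₁·m₂ = (-0.1887)(+0.8657) = -0.163.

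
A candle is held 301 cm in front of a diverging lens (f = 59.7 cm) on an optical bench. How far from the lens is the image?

For a diverging lens, f = -59.7 cm.
Thin-lens equation: 1/v = 1/f − 1/u = 1/(-59.70) − 1/(301) = -0.01675 − 0.003322 = -0.02007, so v = -49.8 cm.
The image is virtual, upright and reduced, on the same side as the object.

49.8 cm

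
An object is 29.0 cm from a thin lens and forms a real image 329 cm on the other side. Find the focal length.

f = 26.7 cm (converging)

Real image ⇒ d_i = +329 cm.
1/f = 1/d_o + 1/d_i = 1/(29.0) + 1/(329) = 0.03752, so f = 26.7 cm.
Since f is positive, the thin lens is converging.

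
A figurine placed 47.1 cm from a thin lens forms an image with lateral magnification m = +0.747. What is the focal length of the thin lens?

m = −d_i/d_o ⇒ d_i = −m·d_o = −(+0.747)·(47.1) = -35.18 cm.
1/f = 1/d_o + 1/d_i = 1/(47.1) + 1/(-35.18) = -0.007194, so f = -139 cm.
Since f is negative, the thin lens is diverging.

f = -139 cm (diverging)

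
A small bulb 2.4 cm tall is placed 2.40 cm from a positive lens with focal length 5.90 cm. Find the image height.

4.05 cm

1/d_i = 1/f − 1/d_o = 1/(5.900) − 1/(2.40) = -0.2472, so d_i = -4.046 cm.
m = −d_i/d_o = +1.686.
|h_i| = |m|·h_o = 1.686 × 2.4 = 4.05 cm. The image is virtual, upright and enlarged, on the same side as the object.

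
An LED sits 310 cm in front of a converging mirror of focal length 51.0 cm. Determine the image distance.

Mirror equation: 1/d_i = 1/f − 1/d_o = 1/(51.00) − 1/(310) = 0.01961 − 0.003226 = 0.01638, so d_i = 61.0 cm.
The image is real, inverted and reduced, in front of the mirror.

61.0 cm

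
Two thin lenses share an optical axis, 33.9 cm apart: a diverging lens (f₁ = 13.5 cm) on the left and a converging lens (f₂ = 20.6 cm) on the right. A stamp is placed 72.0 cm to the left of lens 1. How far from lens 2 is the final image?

Lens 1 is diverging, so f₁ = −13.5 cm.
Lens 1: 1/d_i1 = 1/f₁ − 1/d_o1 = 1/(-13.5) − 1/(72.0) = -0.08796, so d_i1 = -11.37 cm.
The intermediate image is 11.37 cm to the left of lens 1 (virtual), which is 33.9 − (-11.37) = 45.27 cm to the left of lens 2, so d_o2 = +45.27 cm.
Lens 2: 1/d_i2 = 1/f₂ − 1/d_o2 = 1/(20.6) − 1/(45.27) = 0.02645, so d_i2 = 37.8 cm.
The final image is real, 37.8 cm to the right of lens 2 (overall magnification ≈ -0.13).

37.8 cm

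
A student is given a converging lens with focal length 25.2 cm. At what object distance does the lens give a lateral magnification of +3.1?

17.1 cm

m = −d_i/d_o ⇒ d_i = −m·d_o.
1/f = 1/d_o + 1/d_i = 1/d_o − 1/(m·d_o) = (1 − 1/m)/d_o, so d_o = f(1 − 1/m) = (25.20)(1 − 1/(+3.1)) = 17.1 cm.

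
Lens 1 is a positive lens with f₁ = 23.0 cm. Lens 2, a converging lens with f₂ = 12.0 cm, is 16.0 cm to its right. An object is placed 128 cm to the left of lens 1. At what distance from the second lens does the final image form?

6.01 cm

Lens 1: 1/d_i1 = 1/f₁ − 1/d_o1 = 1/(23.0) − 1/(128) = 0.03567, so d_i1 = 28.04 cm.
The intermediate image is 28.04 cm to the right of lens 1, which lies 12.04 cm to the right of lens 2 — a virtual object — so d_o2 = −12.04 cm.
Lens 2: 1/d_i2 = 1/f₂ − 1/d_o2 = 1/(12.0) − 1/(-12.04) = 0.1664, so d_i2 = 6.01 cm.
The final image is real, 6.01 cm to the right of lens 2 (overall magnification ≈ -0.11).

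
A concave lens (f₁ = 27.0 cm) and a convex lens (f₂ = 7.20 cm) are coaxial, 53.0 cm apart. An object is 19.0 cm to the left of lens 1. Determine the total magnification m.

m = -0.0742

f₁ = −27.0 cm (diverging).
Lens 1: 1/d_i1 = 1/(-27.0) − 1/(19.0) = -0.08967, so d_i1 = -11.15 cm; m₁ = −d_i1/d_o1 = +0.5868.
d_o2 = 53.0 − (-11.15) = 64.15 cm.
Lens 2: 1/d_i2 = 1/(7.20) − 1/(64.15) = 0.1233, so d_i2 = 8.110 cm; m₂ = −d_i2/d_o2 = -0.1264.
m = m₁·m₂ = (+0.5868)(-0.1264) = -0.0742.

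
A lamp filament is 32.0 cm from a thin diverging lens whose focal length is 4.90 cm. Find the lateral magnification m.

m = +0.133

For a diverging lens, f = -4.90 cm.
1/d_i = 1/f − 1/d_o = 1/(-4.900) − 1/(32.0) = -0.2353, so d_i = -4.249 cm.
m = −d_i/d_o = −(-4.249)/(32.0) = +0.133.
The image is virtual, upright and reduced, on the same side as the object.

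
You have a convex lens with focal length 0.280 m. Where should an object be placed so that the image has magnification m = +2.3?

m = −d_i/d_o ⇒ d_i = −m·d_o.
1/f = 1/d_o + 1/d_i = 1/d_o − 1/(m·d_o) = (1 − 1/m)/d_o, so d_o = f(1 − 1/m) = (0.2800)(1 − 1/(+2.3)) = 0.158 m.

0.158 m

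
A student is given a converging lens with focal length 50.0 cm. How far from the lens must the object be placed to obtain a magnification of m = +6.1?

m = −d_i/d_o ⇒ d_i = −m·d_o.
1/f = 1/d_o + 1/d_i = 1/d_o − 1/(m·d_o) = (1 − 1/m)/d_o, so d_o = f(1 − 1/m) = (50.00)(1 − 1/(+6.1)) = 41.8 cm.

41.8 cm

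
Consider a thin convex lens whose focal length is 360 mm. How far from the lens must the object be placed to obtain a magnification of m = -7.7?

m = −d_i/d_o ⇒ d_i = −m·d_o.
1/f = 1/d_o + 1/d_i = 1/d_o − 1/(m·d_o) = (1 − 1/m)/d_o, so d_o = f(1 − 1/m) = (360.0)(1 − 1/(-7.7)) = 407 mm.

407 mm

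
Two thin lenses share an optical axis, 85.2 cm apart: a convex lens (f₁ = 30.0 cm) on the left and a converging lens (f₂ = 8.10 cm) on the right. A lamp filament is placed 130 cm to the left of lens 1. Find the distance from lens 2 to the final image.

9.82 cm

Lens 1: 1/d_i1 = 1/f₁ − 1/d_o1 = 1/(30.0) − 1/(130) = 0.02564, so d_i1 = 39.00 cm.
The intermediate image is 39.00 cm to the right of lens 1, which is 85.2 − (39.00) = 46.20 cm to the left of lens 2, so d_o2 = +46.20 cm.
Lens 2: 1/d_i2 = 1/f₂ − 1/d_o2 = 1/(8.10) − 1/(46.20) = 0.1018, so d_i2 = 9.82 cm.
The final image is real, 9.82 cm to the right of lens 2 (overall magnification ≈ 0.064).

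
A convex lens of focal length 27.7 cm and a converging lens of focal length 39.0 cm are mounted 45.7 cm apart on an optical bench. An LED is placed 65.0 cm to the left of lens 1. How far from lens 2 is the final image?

Lens 1: 1/d_i1 = 1/f₁ − 1/d_o1 = 1/(27.7) − 1/(65.0) = 0.02072, so d_i1 = 48.27 cm.
The intermediate image is 48.27 cm to the right of lens 1, which lies 2.570 cm to the right of lens 2 — a virtual object — so d_o2 = −2.570 cm.
Lens 2: 1/d_i2 = 1/f₂ − 1/d_o2 = 1/(39.0) − 1/(-2.570) = 0.4147, so d_i2 = 2.41 cm.
The final image is real, 2.41 cm to the right of lens 2 (overall magnification ≈ -0.70).

2.41 cm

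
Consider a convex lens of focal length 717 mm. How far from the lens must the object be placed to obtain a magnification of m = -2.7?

m = −d_i/d_o ⇒ d_i = −m·d_o.
1/f = 1/d_o + 1/d_i = 1/d_o − 1/(m·d_o) = (1 − 1/m)/d_o, so d_o = f(1 − 1/m) = (717.0)(1 − 1/(-2.7)) = 983 mm.

983 mm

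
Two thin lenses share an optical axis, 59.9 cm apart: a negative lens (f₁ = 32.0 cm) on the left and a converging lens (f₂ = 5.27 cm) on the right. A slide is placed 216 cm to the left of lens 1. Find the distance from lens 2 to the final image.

Lens 1 is diverging, so f₁ = −32.0 cm.
Lens 1: 1/d_i1 = 1/f₁ − 1/d_o1 = 1/(-32.0) − 1/(216) = -0.03588, so d_i1 = -27.87 cm.
The intermediate image is 27.87 cm to the left of lens 1 (virtual), which is 59.9 − (-27.87) = 87.77 cm to the left of lens 2, so d_o2 = +87.77 cm.
Lens 2: 1/d_i2 = 1/f₂ − 1/d_o2 = 1/(5.27) − 1/(87.77) = 0.1784, so d_i2 = 5.61 cm.
The final image is real, 5.61 cm to the right of lens 2 (overall magnification ≈ -0.0082).

5.61 cm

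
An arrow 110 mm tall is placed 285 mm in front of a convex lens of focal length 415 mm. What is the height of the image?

1/d_i = 1/f − 1/d_o = 1/(415.0) − 1/(285) = -0.001099, so d_i = -909.8 mm.
m = −d_i/d_o = +3.192.
|h_i| = |m|·h_o = 3.192 × 110 = 351 mm. The image is virtual, upright and enlarged, on the same side as the object.

351 mm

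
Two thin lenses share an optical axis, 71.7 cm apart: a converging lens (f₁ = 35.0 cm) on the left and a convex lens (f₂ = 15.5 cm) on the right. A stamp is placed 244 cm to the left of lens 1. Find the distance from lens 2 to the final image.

31.2 cm

Lens 1: 1/d_i1 = 1/f₁ − 1/d_o1 = 1/(35.0) − 1/(244) = 0.02447, so d_i1 = 40.86 cm.
The intermediate image is 40.86 cm to the right of lens 1, which is 71.7 − (40.86) = 30.84 cm to the left of lens 2, so d_o2 = +30.84 cm.
Lens 2: 1/d_i2 = 1/f₂ − 1/d_o2 = 1/(15.5) − 1/(30.84) = 0.03209, so d_i2 = 31.2 cm.
The final image is real, 31.2 cm to the right of lens 2 (overall magnification ≈ 0.17).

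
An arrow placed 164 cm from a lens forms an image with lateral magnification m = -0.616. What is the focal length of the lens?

m = −d_i/d_o ⇒ d_i = −m·d_o = −(-0.616)·(164) = 101.0 cm.
1/f = 1/d_o + 1/d_i = 1/(164) + 1/(101.0) = 0.01600, so f = 62.5 cm.
Since f is positive, the lens is converging.

f = 62.5 cm (converging)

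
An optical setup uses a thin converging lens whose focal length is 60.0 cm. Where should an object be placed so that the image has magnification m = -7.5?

68.0 cm

m = −d_i/d_o ⇒ d_i = −m·d_o.
1/f = 1/d_o + 1/d_i = 1/d_o − 1/(m·d_o) = (1 − 1/m)/d_o, so d_o = f(1 − 1/m) = (60.00)(1 − 1/(-7.5)) = 68.0 cm.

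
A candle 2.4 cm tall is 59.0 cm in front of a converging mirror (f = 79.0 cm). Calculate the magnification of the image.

1/d_i = 1/f − 1/d_o = 1/(79.00) − 1/(59.0) = -0.004291, so d_i = -233.1 cm.
m = −d_i/d_o = −(-233.1)/(59.0) = +3.95.
The image is virtual, upright and enlarged, behind the mirror.

m = +3.95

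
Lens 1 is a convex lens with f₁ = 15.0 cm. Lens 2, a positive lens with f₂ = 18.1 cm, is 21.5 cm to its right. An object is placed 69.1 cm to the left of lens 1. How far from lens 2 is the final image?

2.69 cm

Lens 1: 1/d_i1 = 1/f₁ − 1/d_o1 = 1/(15.0) − 1/(69.1) = 0.05219, so d_i1 = 19.16 cm.
The intermediate image is 19.16 cm to the right of lens 1, which is 21.5 − (19.16) = 2.340 cm to the left of lens 2, so d_o2 = +2.340 cm.
Lens 2: 1/d_i2 = 1/f₂ − 1/d_o2 = 1/(18.1) − 1/(2.340) = -0.3721, so d_i2 = -2.69 cm.
The final image is virtual, 2.69 cm to the left of lens 2 (overall magnification ≈ -0.32).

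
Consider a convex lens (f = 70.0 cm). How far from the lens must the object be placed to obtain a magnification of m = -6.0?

m = −d_i/d_o ⇒ d_i = −m·d_o.
1/f = 1/d_o + 1/d_i = 1/d_o − 1/(m·d_o) = (1 − 1/m)/d_o, so d_o = f(1 − 1/m) = (70.00)(1 − 1/(-6.0)) = 81.7 cm.

81.7 cm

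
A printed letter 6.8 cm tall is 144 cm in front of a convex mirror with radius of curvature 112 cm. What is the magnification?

f = R/2 = 112/2 = 56.00 cm; for a convex mirror, f = -56.00 cm.
1/d_i = 1/f − 1/d_o = 1/(-56.00) − 1/(144) = -0.02480, so d_i = -40.32 cm.
m = −d_i/d_o = −(-40.32)/(144) = +0.280.
The image is virtual, upright and reduced, behind the mirror.

m = +0.280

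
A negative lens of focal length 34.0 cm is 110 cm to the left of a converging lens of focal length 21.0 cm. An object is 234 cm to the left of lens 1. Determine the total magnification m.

f₁ = −34.0 cm (diverging).
Lens 1: 1/d_i1 = 1/(-34.0) − 1/(234) = -0.03369, so d_i1 = -29.69 cm; m₁ = −d_i1/d_o1 = +0.1269.
d_o2 = 110 − (-29.69) = 139.7 cm.
Lens 2: 1/d_i2 = 1/(21.0) − 1/(139.7) = 0.04046, so d_i2 = 24.72 cm; m₂ = −d_i2/d_o2 = -0.1769.
m = m₁·m₂ = (+0.1269)(-0.1769) = -0.0224.

m = -0.0224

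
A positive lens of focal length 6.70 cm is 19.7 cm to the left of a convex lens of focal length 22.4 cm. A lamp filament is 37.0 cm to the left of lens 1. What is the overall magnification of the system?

m = -0.455

Lens 1: 1/d_i1 = 1/(6.70) − 1/(37.0) = 0.1222, so d_i1 = 8.182 cm; m₁ = −d_i1/d_o1 = -0.2211.
d_o2 = 19.7 − (8.182) = 11.52 cm.
Lens 2: 1/d_i2 = 1/(22.4) − 1/(11.52) = -0.04216, so d_i2 = -23.72 cm; m₂ = −d_i2/d_o2 = +2.059.
m = m₁·m₂ = (-0.2211)(+2.059) = -0.455.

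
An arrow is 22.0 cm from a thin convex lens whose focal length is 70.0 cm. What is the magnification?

1/d_i = 1/f − 1/d_o = 1/(70.00) − 1/(22.0) = -0.03117, so d_i = -32.08 cm.
m = −d_i/d_o = −(-32.08)/(22.0) = +1.46.
The image is virtual, upright and enlarged, on the same side as the object.

m = +1.46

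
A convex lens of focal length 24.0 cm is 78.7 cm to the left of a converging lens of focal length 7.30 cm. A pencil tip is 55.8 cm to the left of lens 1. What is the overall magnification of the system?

Lens 1: 1/d_i1 = 1/(24.0) − 1/(55.8) = 0.02375, so d_i1 = 42.11 cm; m₁ = −d_i1/d_o1 = -0.7547.
d_o2 = 78.7 − (42.11) = 36.59 cm.
Lens 2: 1/d_i2 = 1/(7.30) − 1/(36.59) = 0.1097, so d_i2 = 9.119 cm; m₂ = −d_i2/d_o2 = -0.2492.
m = m₁·m₂ = (-0.7547)(-0.2492) = +0.188.

m = +0.188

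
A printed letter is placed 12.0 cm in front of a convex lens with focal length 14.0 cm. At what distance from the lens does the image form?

84.0 cm

Lens equation: 1/v = 1/f − 1/u = 1/(14.00) − 1/(12.0) = 0.07143 − 0.08333 = -0.01190, so v = -84.0 cm.
The image is virtual, upright and enlarged, on the same side as the object.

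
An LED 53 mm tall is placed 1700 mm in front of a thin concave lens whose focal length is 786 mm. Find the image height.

16.8 mm

For a concave lens, f = -786 mm.
1/d_i = 1/f − 1/d_o = 1/(-786.0) − 1/(1700) = -0.001860, so d_i = -537.5 mm.
m = −d_i/d_o = +0.3162.
|h_i| = |m|·h_o = 0.3162 × 53 = 16.8 mm. The image is virtual, upright and reduced, on the same side as the object.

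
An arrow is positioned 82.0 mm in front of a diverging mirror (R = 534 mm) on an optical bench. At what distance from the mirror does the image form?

f = R/2 = 534/2 = 267.0 mm; for a diverging mirror, f = -267.0 mm.
Mirror equation: 1/d_i = 1/f − 1/d_o = 1/(-267.0) − 1/(82.0) = -0.003745 − 0.01220 = -0.01594, so d_i = -62.7 mm.
The image is virtual, upright and reduced, behind the mirror.

62.7 mm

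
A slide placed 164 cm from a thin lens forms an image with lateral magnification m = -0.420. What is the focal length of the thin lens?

f = 48.5 cm (converging)

m = −d_i/d_o ⇒ d_i = −m·d_o = −(-0.420)·(164) = 68.88 cm.
1/f = 1/d_o + 1/d_i = 1/(164) + 1/(68.88) = 0.02062, so f = 48.5 cm.
Since f is positive, the thin lens is converging.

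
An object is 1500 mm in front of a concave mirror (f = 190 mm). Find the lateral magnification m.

m = -0.145

1/d_i = 1/f − 1/d_o = 1/(190.0) − 1/(1500) = 0.004596, so d_i = 217.6 mm.
m = −d_i/d_o = −(217.6)/(1500) = -0.145.
The image is real, inverted and reduced, in front of the mirror.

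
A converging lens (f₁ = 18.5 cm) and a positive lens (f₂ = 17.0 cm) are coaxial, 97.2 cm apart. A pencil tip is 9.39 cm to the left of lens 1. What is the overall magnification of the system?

m = -0.348

Lens 1: 1/d_i1 = 1/(18.5) − 1/(9.39) = -0.05244, so d_i1 = -19.07 cm; m₁ = −d_i1/d_o1 = +2.031.
d_o2 = 97.2 − (-19.07) = 116.3 cm.
Lens 2: 1/d_i2 = 1/(17.0) − 1/(116.3) = 0.05023, so d_i2 = 19.91 cm; m₂ = −d_i2/d_o2 = -0.1712.
m = m₁·m₂ = (+2.031)(-0.1712) = -0.348.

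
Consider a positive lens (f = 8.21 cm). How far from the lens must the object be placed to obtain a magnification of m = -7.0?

m = −d_i/d_o ⇒ d_i = −m·d_o.
1/f = 1/d_o + 1/d_i = 1/d_o − 1/(m·d_o) = (1 − 1/m)/d_o, so d_o = f(1 − 1/m) = (8.210)(1 − 1/(-7.0)) = 9.38 cm.

9.38 cm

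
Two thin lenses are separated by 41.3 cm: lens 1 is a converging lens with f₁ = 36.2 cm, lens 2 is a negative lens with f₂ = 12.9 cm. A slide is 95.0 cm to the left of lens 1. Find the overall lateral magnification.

Lens 1: 1/d_i1 = 1/(36.2) − 1/(95.0) = 0.01710, so d_i1 = 58.49 cm; m₁ = −d_i1/d_o1 = -0.6157.
d_o2 = 41.3 − (58.49) = -17.19 cm (virtual object).
f₂ = −12.9 cm (diverging).
Lens 2: 1/d_i2 = 1/(-12.9) − 1/(-17.19) = -0.01935, so d_i2 = -51.69 cm; m₂ = −d_i2/d_o2 = -3.007.
m = m₁·m₂ = (-0.6157)(-3.007) = +1.85.

m = +1.85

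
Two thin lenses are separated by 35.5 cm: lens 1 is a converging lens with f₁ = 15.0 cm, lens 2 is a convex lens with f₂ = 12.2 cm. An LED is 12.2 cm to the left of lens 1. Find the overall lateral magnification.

Lens 1: 1/d_i1 = 1/(15.0) − 1/(12.2) = -0.01530, so d_i1 = -65.36 cm; m₁ = −d_i1/d_o1 = +5.357.
d_o2 = 35.5 − (-65.36) = 100.9 cm.
Lens 2: 1/d_i2 = 1/(12.2) − 1/(100.9) = 0.07206, so d_i2 = 13.88 cm; m₂ = −d_i2/d_o2 = -0.1375.
m = m₁·m₂ = (+5.357)(-0.1375) = -0.737.

m = -0.737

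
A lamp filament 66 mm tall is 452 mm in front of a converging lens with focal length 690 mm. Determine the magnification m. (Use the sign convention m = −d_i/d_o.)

m = +2.90

1/d_i = 1/f − 1/d_o = 1/(690.0) − 1/(452) = -0.0007631, so d_i = -1310 mm.
m = −d_i/d_o = −(-1310)/(452) = +2.90.
The image is virtual, upright and enlarged, on the same side as the object.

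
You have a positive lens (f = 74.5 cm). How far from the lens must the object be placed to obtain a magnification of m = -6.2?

86.5 cm

m = −d_i/d_o ⇒ d_i = −m·d_o.
1/f = 1/d_o + 1/d_i = 1/d_o − 1/(m·d_o) = (1 − 1/m)/d_o, so d_o = f(1 − 1/m) = (74.50)(1 − 1/(-6.2)) = 86.5 cm.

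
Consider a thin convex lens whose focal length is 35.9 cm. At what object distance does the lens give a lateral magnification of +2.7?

m = −d_i/d_o ⇒ d_i = −m·d_o.
1/f = 1/d_o + 1/d_i = 1/d_o − 1/(m·d_o) = (1 − 1/m)/d_o, so d_o = f(1 − 1/m) = (35.90)(1 − 1/(+2.7)) = 22.6 cm.

22.6 cm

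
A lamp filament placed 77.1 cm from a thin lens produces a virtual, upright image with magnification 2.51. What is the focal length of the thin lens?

m = −d_i/d_o ⇒ d_i = −m·d_o = −(+2.51)·(77.1) = -193.5 cm.
1/f = 1/d_o + 1/d_i = 1/(77.1) + 1/(-193.5) = 0.007802, so f = 128 cm.
Since f is positive, the thin lens is converging.

f = 128 cm (converging)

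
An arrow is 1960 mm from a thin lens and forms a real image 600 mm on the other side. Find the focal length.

f = 459 mm (converging)

Real image ⇒ d_i = +600 mm.
1/f = 1/d_o + 1/d_i = 1/(1960) + 1/(600) = 0.002177, so f = 459 mm.
Since f is positive, the thin lens is converging.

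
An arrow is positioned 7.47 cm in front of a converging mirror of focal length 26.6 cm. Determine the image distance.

Mirror equation: 1/d_i = 1/f − 1/d_o = 1/(26.60) − 1/(7.47) = 0.03759 − 0.1339 = -0.09627, so d_i = -10.4 cm.
The image is virtual, upright and enlarged, behind the mirror.

10.4 cm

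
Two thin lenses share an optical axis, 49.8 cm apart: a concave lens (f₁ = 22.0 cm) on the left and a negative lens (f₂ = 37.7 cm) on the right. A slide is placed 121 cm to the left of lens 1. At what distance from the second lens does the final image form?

Lens 1 is diverging, so f₁ = −22.0 cm.
Lens 1: 1/d_i1 = 1/f₁ − 1/d_o1 = 1/(-22.0) − 1/(121) = -0.05372, so d_i1 = -18.62 cm.
The intermediate image is 18.62 cm to the left of lens 1 (virtual), which is 49.8 − (-18.62) = 68.42 cm to the left of lens 2, so d_o2 = +68.42 cm.
Lens 2 is diverging, so f₂ = −37.7 cm.
Lens 2: 1/d_i2 = 1/f₂ − 1/d_o2 = 1/(-37.7) − 1/(68.42) = -0.04114, so d_i2 = -24.3 cm.
The final image is virtual, 24.3 cm to the left of lens 2 (overall magnification ≈ 0.055).

24.3 cm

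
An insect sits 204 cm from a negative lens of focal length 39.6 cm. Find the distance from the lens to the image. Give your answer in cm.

For a negative lens, f = -39.6 cm.
Lens equation: 1/q = 1/f − 1/p = 1/(-39.60) − 1/(204) = -0.02525 − 0.004902 = -0.03015, so q = -33.2 cm.
The image is virtual, upright and reduced, on the same side as the object.

33.2 cm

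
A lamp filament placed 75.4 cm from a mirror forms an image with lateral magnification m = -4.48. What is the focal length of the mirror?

f = 61.6 cm (concave)

m = −d_i/d_o ⇒ d_i = −m·d_o = −(-4.48)·(75.4) = 337.8 cm.
1/f = 1/d_o + 1/d_i = 1/(75.4) + 1/(337.8) = 0.01622, so f = 61.6 cm.
Since f is positive, the mirror is concave.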